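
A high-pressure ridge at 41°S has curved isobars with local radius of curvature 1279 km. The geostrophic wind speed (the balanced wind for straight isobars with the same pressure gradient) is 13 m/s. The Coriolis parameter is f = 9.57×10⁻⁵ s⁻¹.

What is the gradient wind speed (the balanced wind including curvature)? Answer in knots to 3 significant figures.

28.7 knots

Around a high, pressure-gradient force acts outward with centrifugal, so Coriolis balances both:
fV = (1/ρ)|∂P/∂n| + V²/R  →  V² − fR·V + fR·V_g = 0
With fR = 9.57×10⁻⁵ × 1279×10³ m = 122 m/s:
V = [fR − √((fR)² − 4 fR V_g)]/2 = [122 − √(122² − 4×122×13)]/2 = 14.8 m/s
Supergeostrophic (V > V_g = 13 m/s), as expected around a high.
Converting: 14.8 m/s × 1.944 = 28.7 knots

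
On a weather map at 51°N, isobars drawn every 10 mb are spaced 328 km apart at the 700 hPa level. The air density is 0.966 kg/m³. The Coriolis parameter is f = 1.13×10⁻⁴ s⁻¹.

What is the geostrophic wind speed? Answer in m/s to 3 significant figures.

27.9 m/s

Pressure gradient: |∂P/∂n| = 1000 Pa / 328000 m = 3.05×10⁻³ Pa/m
Geostrophic balance (pressure-gradient force = Coriolis force):
V_g = (1/(fρ)) |∂P/∂n| = 3.05×10⁻³ / (1.13×10⁻⁴ × 0.966) = 27.9 m/s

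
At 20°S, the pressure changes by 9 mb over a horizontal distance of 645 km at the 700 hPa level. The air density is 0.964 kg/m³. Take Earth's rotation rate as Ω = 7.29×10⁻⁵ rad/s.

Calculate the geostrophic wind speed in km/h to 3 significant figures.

Coriolis parameter at 20°S:
f = 2Ω sin φ = 2 × 7.29×10⁻⁵ × sin 20° = 4.99×10⁻⁵ s⁻¹
Pressure gradient: |∂P/∂n| = 900 Pa / 645000 m = 1.40×10⁻³ Pa/m
Geostrophic balance (pressure-gradient force = Coriolis force):
V_g = (1/(fρ)) |∂P/∂n| = 1.40×10⁻³ / (4.99×10⁻⁵ × 0.964) = 29.0 m/s
Converting: 29.0 m/s × 3.6 = 104 km/h

104 km/h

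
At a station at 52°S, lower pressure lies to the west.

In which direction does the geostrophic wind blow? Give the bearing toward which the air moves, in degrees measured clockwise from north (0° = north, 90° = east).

180°

The pressure-gradient force points toward the west (bearing 270°).
Geostrophic balance: in the Southern Hemisphere the Coriolis force deflects motion to the left, so the geostrophic wind blows 90° to the left of the pressure-gradient force (low pressure on the right).
Rotating 270° by 90° counterclockwise gives 180° — the wind blows toward the south.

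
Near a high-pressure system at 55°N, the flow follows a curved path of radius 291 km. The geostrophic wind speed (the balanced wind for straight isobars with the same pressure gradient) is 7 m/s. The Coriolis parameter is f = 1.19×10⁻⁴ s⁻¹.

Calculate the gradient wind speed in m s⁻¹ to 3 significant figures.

9.74 m s⁻¹

Around a high, pressure-gradient force acts outward with centrifugal, so Coriolis balances both:
fV = (1/ρ)|∂P/∂n| + V²/R  →  V² − fR·V + fR·V_g = 0
With fR = 1.19×10⁻⁴ × 291×10³ m = 34.6 m/s:
V = [fR − √((fR)² − 4 fR V_g)]/2 = [34.6 − √(34.6² − 4×34.6×7)]/2 = 9.74 m/s
Supergeostrophic (V > V_g = 7 m/s), as expected around a high.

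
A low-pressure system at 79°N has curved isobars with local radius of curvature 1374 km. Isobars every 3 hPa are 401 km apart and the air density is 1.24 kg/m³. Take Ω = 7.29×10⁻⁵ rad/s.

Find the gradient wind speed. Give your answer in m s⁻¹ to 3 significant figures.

4.13 m s⁻¹

Coriolis parameter at 79°N:
f = 2Ω sin φ = 2 × 7.29×10⁻⁵ × sin 79° = 1.43×10⁻⁴ s⁻¹
Pressure gradient: |∂P/∂n| = 300 Pa / 401000 m = 7.48×10⁻⁴ Pa/m
Geostrophic speed: V_g = |∂P/∂n|/(fρ) = 7.48×10⁻⁴/(1.43×10⁻⁴ × 1.24) = 4.22 m/s
Around a low, centrifugal force acts outward with Coriolis, so pressure-gradient force balances both:
(1/ρ)|∂P/∂n| = fV + V²/R  →  V² + fR·V − fR·V_g = 0
With fR = 1.43×10⁻⁴ × 1374×10³ m = 197 m/s:
V = [−fR + √((fR)² + 4 fR V_g)]/2 = [−197 + √(197² + 4×197×4.22)]/2 = 4.13 m/s
Subgeostrophic (V < V_g = 4.22 m/s), as expected around a low.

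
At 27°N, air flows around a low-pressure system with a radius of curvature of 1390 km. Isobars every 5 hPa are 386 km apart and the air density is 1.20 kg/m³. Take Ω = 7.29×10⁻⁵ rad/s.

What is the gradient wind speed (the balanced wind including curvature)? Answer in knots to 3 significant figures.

27.5 knots

Coriolis parameter at 27°N:
f = 2Ω sin φ = 2 × 7.29×10⁻⁵ × sin 27° = 6.62×10⁻⁵ s⁻¹
Pressure gradient: |∂P/∂n| = 500 Pa / 386000 m = 1.30×10⁻³ Pa/m
Geostrophic speed: V_g = |∂P/∂n|/(fρ) = 1.30×10⁻³/(6.62×10⁻⁵ × 1.20) = 16.3 m/s
Around a low, centrifugal force acts outward with Coriolis, so pressure-gradient force balances both:
(1/ρ)|∂P/∂n| = fV + V²/R  →  V² + fR·V − fR·V_g = 0
With fR = 6.62×10⁻⁵ × 1390×10³ m = 92.0 m/s:
V = [−fR + √((fR)² + 4 fR V_g)]/2 = [−92.0 + √(92.0² + 4×92.0×16.3)]/2 = 14.1 m/s
Subgeostrophic (V < V_g = 16.3 m/s), as expected around a low.
Converting: 14.1 m/s × 1.944 = 27.5 knots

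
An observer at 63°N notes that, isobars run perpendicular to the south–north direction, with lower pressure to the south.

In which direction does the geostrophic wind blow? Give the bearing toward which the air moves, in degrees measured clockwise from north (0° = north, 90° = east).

270°

The pressure-gradient force points toward the south (bearing 180°).
Geostrophic balance: in the Northern Hemisphere the Coriolis force deflects motion to the right, so the geostrophic wind blows 90° to the right of the pressure-gradient force (low pressure on the left).
Rotating 180° by 90° clockwise gives 270° — the wind blows toward the west.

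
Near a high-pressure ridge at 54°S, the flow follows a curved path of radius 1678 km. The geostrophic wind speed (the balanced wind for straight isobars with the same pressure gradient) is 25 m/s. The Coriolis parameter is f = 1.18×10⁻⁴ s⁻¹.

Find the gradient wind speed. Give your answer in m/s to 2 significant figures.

29 m/s

Around a high, pressure-gradient force acts outward with centrifugal, so Coriolis balances both:
fV = (1/ρ)|∂P/∂n| + V²/R  →  V² − fR·V + fR·V_g = 0
With fR = 1.18×10⁻⁴ × 1678×10³ m = 198 m/s:
V = [fR − √((fR)² − 4 fR V_g)]/2 = [198 − √(198² − 4×198×25)]/2 = 29.4 m/s
Supergeostrophic (V > V_g = 25 m/s), as expected around a high.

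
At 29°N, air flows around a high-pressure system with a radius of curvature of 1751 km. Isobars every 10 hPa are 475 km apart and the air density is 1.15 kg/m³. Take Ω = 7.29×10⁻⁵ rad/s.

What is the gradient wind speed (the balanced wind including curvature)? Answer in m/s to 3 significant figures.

Coriolis parameter at 29°N:
f = 2Ω sin φ = 2 × 7.29×10⁻⁵ × sin 29° = 7.07×10⁻⁵ s⁻¹
Pressure gradient: |∂P/∂n| = 1000 Pa / 475000 m = 2.11×10⁻³ Pa/m
Geostrophic speed: V_g = |∂P/∂n|/(fρ) = 2.11×10⁻³/(7.07×10⁻⁵ × 1.15) = 25.9 m/s
Around a high, pressure-gradient force acts outward with centrifugal, so Coriolis balances both:
fV = (1/ρ)|∂P/∂n| + V²/R  →  V² − fR·V + fR·V_g = 0
With fR = 7.07×10⁻⁵ × 1751×10³ m = 124 m/s:
V = [fR − √((fR)² − 4 fR V_g)]/2 = [124 − √(124² − 4×124×25.9)]/2 = 36.9 m/s
Supergeostrophic (V > V_g = 25.9 m/s), as expected around a high.

36.9 m/s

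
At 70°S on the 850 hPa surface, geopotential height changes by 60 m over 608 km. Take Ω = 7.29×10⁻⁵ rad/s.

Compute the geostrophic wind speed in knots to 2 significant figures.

Coriolis parameter at 70°S:
f = 2Ω sin φ = 2 × 7.29×10⁻⁵ × sin 70° = 1.37×10⁻⁴ s⁻¹
Height gradient: |∂Z/∂n| = 60 m / 608000 m = 9.87×10⁻⁵
On a pressure surface, geostrophic balance gives V_g = (g/f)|∂Z/∂n|:
V_g = 9.81 × 9.87×10⁻⁵ / 1.37×10⁻⁴ = 7.07 m/s
Converting: 7.07 m/s × 1.944 = 14 knots

14 knots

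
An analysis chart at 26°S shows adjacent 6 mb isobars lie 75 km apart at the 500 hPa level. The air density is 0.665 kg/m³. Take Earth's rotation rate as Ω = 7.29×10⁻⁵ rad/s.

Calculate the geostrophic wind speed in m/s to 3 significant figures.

188 m/s

Coriolis parameter at 26°S:
f = 2Ω sin φ = 2 × 7.29×10⁻⁵ × sin 26° = 6.39×10⁻⁵ s⁻¹
Pressure gradient: |∂P/∂n| = 600 Pa / 75000 m = 8.00×10⁻³ Pa/m
Geostrophic balance (pressure-gradient force = Coriolis force):
V_g = (1/(fρ)) |∂P/∂n| = 8.00×10⁻³ / (6.39×10⁻⁵ × 0.665) = 188 m/s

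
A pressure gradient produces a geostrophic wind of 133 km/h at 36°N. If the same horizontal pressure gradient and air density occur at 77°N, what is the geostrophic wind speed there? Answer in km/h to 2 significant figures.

80 km/h

With the same pressure gradient and density, V_g ∝ 1/f ∝ 1/sin φ.
V₂ = V₁ · sin φ₁ / sin φ₂ = 133 × sin 36° / sin 77°
V₂ = 133 × 0.5878/0.9744 = 80 km/h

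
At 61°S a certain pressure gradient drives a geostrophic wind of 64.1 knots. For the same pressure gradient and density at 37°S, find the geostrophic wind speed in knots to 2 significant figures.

93 knots

With the same pressure gradient and density, V_g ∝ 1/f ∝ 1/sin φ.
V₂ = V₁ · sin φ₁ / sin φ₂ = 64.1 × sin 61° / sin 37°
V₂ = 64.1 × 0.8746/0.6018 = 93 knots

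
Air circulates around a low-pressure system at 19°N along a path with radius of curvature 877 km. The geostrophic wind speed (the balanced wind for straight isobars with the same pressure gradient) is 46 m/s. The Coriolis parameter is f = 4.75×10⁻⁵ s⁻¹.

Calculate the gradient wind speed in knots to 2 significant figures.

54 knots

Around a low, centrifugal force acts outward with Coriolis, so pressure-gradient force balances both:
(1/ρ)|∂P/∂n| = fV + V²/R  →  V² + fR·V − fR·V_g = 0
With fR = 4.75×10⁻⁵ × 877×10³ m = 41.7 m/s:
V = [−fR + √((fR)² + 4 fR V_g)]/2 = [−41.7 + √(41.7² + 4×41.7×46)]/2 = 27.6 m/s
Subgeostrophic (V < V_g = 46 m/s), as expected around a low.
Converting: 27.6 m/s × 1.944 = 54 knots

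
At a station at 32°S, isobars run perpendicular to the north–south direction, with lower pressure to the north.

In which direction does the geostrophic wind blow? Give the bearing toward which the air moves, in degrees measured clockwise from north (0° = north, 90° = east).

The pressure-gradient force points toward the north (bearing 000°).
Geostrophic balance: in the Southern Hemisphere the Coriolis force deflects motion to the left, so the geostrophic wind blows 90° to the left of the pressure-gradient force (low pressure on the right).
Rotating 000° by 90° counterclockwise gives 270° — the wind blows toward the west.

270°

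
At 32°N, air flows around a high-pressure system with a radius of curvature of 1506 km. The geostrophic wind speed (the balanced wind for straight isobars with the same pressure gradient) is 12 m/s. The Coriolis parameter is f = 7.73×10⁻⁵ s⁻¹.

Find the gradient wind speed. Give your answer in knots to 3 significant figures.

Around a high, pressure-gradient force acts outward with centrifugal, so Coriolis balances both:
fV = (1/ρ)|∂P/∂n| + V²/R  →  V² − fR·V + fR·V_g = 0
With fR = 7.73×10⁻⁵ × 1506×10³ m = 116 m/s:
V = [fR − √((fR)² − 4 fR V_g)]/2 = [116 − √(116² − 4×116×12)]/2 = 13.6 m/s
Supergeostrophic (V > V_g = 12 m/s), as expected around a high.
Converting: 13.6 m/s × 1.944 = 26.4 knots

26.4 knots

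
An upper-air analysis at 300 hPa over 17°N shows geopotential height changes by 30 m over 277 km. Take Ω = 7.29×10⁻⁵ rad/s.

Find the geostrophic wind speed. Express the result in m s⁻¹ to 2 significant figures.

Coriolis parameter at 17°N:
f = 2Ω sin φ = 2 × 7.29×10⁻⁵ × sin 17° = 4.26×10⁻⁵ s⁻¹
Height gradient: |∂Z/∂n| = 30 m / 277000 m = 1.08×10⁻⁴
On a pressure surface, geostrophic balance gives V_g = (g/f)|∂Z/∂n|:
V_g = 9.81 × 1.08×10⁻⁴ / 4.26×10⁻⁵ = 24.9 m/s

25 m s⁻¹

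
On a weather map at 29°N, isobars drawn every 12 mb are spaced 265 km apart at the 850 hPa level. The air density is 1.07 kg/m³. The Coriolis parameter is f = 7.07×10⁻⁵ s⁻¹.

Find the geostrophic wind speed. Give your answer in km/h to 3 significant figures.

215 km/h

Pressure gradient: |∂P/∂n| = 1200 Pa / 265000 m = 4.53×10⁻³ Pa/m
Geostrophic balance (pressure-gradient force = Coriolis force):
V_g = (1/(fρ)) |∂P/∂n| = 4.53×10⁻³ / (7.07×10⁻⁵ × 1.07) = 59.9 m/s
Converting: 59.9 m/s × 3.6 = 215 km/h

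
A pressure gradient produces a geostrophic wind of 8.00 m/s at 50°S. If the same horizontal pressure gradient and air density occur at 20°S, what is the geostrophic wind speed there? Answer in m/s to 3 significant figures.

With the same pressure gradient and density, V_g ∝ 1/f ∝ 1/sin φ.
V₂ = V₁ · sin φ₁ / sin φ₂ = 8.00 × sin 50° / sin 20°
V₂ = 8.00 × 0.7660/0.3420 = 17.9 m/s

17.9 m/s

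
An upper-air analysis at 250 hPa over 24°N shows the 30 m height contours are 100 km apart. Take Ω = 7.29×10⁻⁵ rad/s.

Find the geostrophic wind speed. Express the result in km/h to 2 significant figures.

Coriolis parameter at 24°N:
f = 2Ω sin φ = 2 × 7.29×10⁻⁵ × sin 24° = 5.93×10⁻⁵ s⁻¹
Height gradient: |∂Z/∂n| = 30 m / 100000 m = 3.00×10⁻⁴
On a pressure surface, geostrophic balance gives V_g = (g/f)|∂Z/∂n|:
V_g = 9.81 × 3.00×10⁻⁴ / 5.93×10⁻⁵ = 49.6 m/s
Converting: 49.6 m/s × 3.6 = 180 km/h

180 km/h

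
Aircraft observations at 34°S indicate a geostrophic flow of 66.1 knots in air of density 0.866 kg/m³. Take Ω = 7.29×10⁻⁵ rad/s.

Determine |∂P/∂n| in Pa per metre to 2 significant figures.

Coriolis parameter at 34°S:
f = 2Ω sin φ = 2 × 7.29×10⁻⁵ × sin 34° = 8.15×10⁻⁵ s⁻¹
Wind speed in SI: 66.1 knots = 34.0 m/s
Geostrophic balance rearranged: |∂P/∂n| = f ρ V_g
|∂P/∂n| = 8.15×10⁻⁵ × 0.866 × 34.0 = 2.40×10⁻³ Pa/m

2.4×10⁻³ Pa/m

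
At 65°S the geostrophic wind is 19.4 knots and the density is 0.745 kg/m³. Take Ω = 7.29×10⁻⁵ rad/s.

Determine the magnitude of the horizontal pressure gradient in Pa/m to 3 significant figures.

9.82×10⁻⁴ Pa/m

Coriolis parameter at 65°S:
f = 2Ω sin φ = 2 × 7.29×10⁻⁵ × sin 65° = 1.32×10⁻⁴ s⁻¹
Wind speed in SI: 19.4 knots = 9.98 m/s
Geostrophic balance rearranged: |∂P/∂n| = f ρ V_g
|∂P/∂n| = 1.32×10⁻⁴ × 0.745 × 9.98 = 9.82×10⁻⁴ Pa/m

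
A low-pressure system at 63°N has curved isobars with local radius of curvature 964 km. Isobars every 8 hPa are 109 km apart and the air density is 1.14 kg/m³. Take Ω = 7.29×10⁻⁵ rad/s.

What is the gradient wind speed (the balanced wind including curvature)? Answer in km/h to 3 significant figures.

Coriolis parameter at 63°N:
f = 2Ω sin φ = 2 × 7.29×10⁻⁵ × sin 63° = 1.30×10⁻⁴ s⁻¹
Pressure gradient: |∂P/∂n| = 800 Pa / 109000 m = 7.34×10⁻³ Pa/m
Geostrophic speed: V_g = |∂P/∂n|/(fρ) = 7.34×10⁻³/(1.30×10⁻⁴ × 1.14) = 49.6 m/s
Around a low, centrifugal force acts outward with Coriolis, so pressure-gradient force balances both:
(1/ρ)|∂P/∂n| = fV + V²/R  →  V² + fR·V − fR·V_g = 0
With fR = 1.30×10⁻⁴ × 964×10³ m = 125 m/s:
V = [−fR + √((fR)² + 4 fR V_g)]/2 = [−125 + √(125² + 4×125×49.6)]/2 = 38 m/s
Subgeostrophic (V < V_g = 49.6 m/s), as expected around a low.
Converting: 38 m/s × 3.6 = 137 km/h

137 km/h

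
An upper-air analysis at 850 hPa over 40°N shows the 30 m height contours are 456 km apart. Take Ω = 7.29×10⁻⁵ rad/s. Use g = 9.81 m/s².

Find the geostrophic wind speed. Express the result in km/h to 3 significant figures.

24.8 km/h

Coriolis parameter at 40°N:
f = 2Ω sin φ = 2 × 7.29×10⁻⁵ × sin 40° = 9.37×10⁻⁵ s⁻¹
Height gradient: |∂Z/∂n| = 30 m / 456000 m = 6.58×10⁻⁵
On a pressure surface, geostrophic balance gives V_g = (g/f)|∂Z/∂n|:
V_g = 9.81 × 6.58×10⁻⁵ / 9.37×10⁻⁵ = 6.89 m/s
Converting: 6.89 m/s × 3.6 = 24.8 km/h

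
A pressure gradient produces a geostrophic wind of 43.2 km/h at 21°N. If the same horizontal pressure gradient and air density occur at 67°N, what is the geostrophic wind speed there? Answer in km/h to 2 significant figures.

17 km/h

With the same pressure gradient and density, V_g ∝ 1/f ∝ 1/sin φ.
V₂ = V₁ · sin φ₁ / sin φ₂ = 43.2 × sin 21° / sin 67°
V₂ = 43.2 × 0.3584/0.9205 = 17 km/h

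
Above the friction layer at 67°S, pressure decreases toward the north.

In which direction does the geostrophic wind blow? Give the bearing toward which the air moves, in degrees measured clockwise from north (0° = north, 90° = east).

The pressure-gradient force points toward the north (bearing 000°).
Geostrophic balance: in the Southern Hemisphere the Coriolis force deflects motion to the left, so the geostrophic wind blows 90° to the left of the pressure-gradient force (low pressure on the right).
Rotating 000° by 90° counterclockwise gives 270° — the wind blows toward the west.

270°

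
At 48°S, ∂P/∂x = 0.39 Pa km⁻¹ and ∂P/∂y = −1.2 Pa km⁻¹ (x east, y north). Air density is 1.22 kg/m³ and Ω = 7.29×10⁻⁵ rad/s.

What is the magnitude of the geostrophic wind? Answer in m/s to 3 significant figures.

9.55 m/s

Coriolis parameter at 48°S:
f = 2Ω sin φ = 2 × 7.29×10⁻⁵ × sin 48° = 1.08×10⁻⁴ s⁻¹
In the Southern Hemisphere f is negative: f = −1.08×10⁻⁴ s⁻¹.
Component geostrophic relations (x east, y north):
u_g = −(1/(fρ)) ∂P/∂y,  v_g = (1/(fρ)) ∂P/∂x
u_g = −(−1.2×10⁻³)/(−1.08×10⁻⁴ × 1.22) = −9.08 m/s;  v_g = (0.39×10⁻³)/(−1.08×10⁻⁴ × 1.22) = −2.95 m/s
|V_g| = √(u_g² + v_g²) = 9.55 m/s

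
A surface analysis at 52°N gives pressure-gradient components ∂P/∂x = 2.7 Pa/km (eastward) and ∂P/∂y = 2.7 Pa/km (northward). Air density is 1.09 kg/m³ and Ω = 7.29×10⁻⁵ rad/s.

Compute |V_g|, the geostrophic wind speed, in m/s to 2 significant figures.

Coriolis parameter at 52°N:
f = 2Ω sin φ = 2 × 7.29×10⁻⁵ × sin 52° = 1.15×10⁻⁴ s⁻¹
Component geostrophic relations (x east, y north):
u_g = −(1/(fρ)) ∂P/∂y,  v_g = (1/(fρ)) ∂P/∂x
u_g = −(2.7×10⁻³)/(1.15×10⁻⁴ × 1.09) = −21.6 m/s;  v_g = (2.7×10⁻³)/(1.15×10⁻⁴ × 1.09) = 21.6 m/s
|V_g| = √(u_g² + v_g²) = 30.5 m/s

30 m/s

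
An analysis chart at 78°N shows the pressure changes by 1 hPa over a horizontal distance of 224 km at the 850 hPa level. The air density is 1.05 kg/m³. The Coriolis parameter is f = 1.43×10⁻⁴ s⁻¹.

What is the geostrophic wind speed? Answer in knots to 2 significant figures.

Pressure gradient: |∂P/∂n| = 100 Pa / 224000 m = 4.46×10⁻⁴ Pa/m
Geostrophic balance (pressure-gradient force = Coriolis force):
V_g = (1/(fρ)) |∂P/∂n| = 4.46×10⁻⁴ / (1.43×10⁻⁴ × 1.05) = 2.97 m/s
Converting: 2.97 m/s × 1.944 = 5.8 knots

5.8 knots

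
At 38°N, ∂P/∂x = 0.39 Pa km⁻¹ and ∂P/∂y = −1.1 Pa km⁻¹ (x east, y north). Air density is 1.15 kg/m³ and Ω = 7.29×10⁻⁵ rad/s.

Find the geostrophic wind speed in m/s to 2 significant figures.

11 m/s

Coriolis parameter at 38°N:
f = 2Ω sin φ = 2 × 7.29×10⁻⁵ × sin 38° = 8.98×10⁻⁵ s⁻¹
Component geostrophic relations (x east, y north):
u_g = −(1/(fρ)) ∂P/∂y,  v_g = (1/(fρ)) ∂P/∂x
u_g = −(−1.1×10⁻³)/(8.98×10⁻⁵ × 1.15) = 10.7 m/s;  v_g = (0.39×10⁻³)/(8.98×10⁻⁵ × 1.15) = 3.78 m/s
|V_g| = √(u_g² + v_g²) = 11.3 m/s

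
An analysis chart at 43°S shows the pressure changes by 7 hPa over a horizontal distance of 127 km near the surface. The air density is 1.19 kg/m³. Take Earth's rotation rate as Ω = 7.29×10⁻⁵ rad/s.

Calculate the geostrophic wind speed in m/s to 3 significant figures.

46.6 m/s

Coriolis parameter at 43°S:
f = 2Ω sin φ = 2 × 7.29×10⁻⁵ × sin 43° = 9.94×10⁻⁵ s⁻¹
Pressure gradient: |∂P/∂n| = 700 Pa / 127000 m = 5.51×10⁻³ Pa/m
Geostrophic balance (pressure-gradient force = Coriolis force):
V_g = (1/(fρ)) |∂P/∂n| = 5.51×10⁻³ / (9.94×10⁻⁵ × 1.19) = 46.6 m/s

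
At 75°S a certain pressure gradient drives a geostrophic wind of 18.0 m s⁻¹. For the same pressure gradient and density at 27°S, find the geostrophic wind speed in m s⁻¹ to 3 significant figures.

With the same pressure gradient and density, V_g ∝ 1/f ∝ 1/sin φ.
V₂ = V₁ · sin φ₁ / sin φ₂ = 18.0 × sin 75° / sin 27°
V₂ = 18.0 × 0.9659/0.4540 = 38.3 m s⁻¹

38.3 m s⁻¹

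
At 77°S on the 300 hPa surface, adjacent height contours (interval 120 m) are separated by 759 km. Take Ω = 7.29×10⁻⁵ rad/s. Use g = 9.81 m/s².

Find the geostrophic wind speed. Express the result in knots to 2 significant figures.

21 knots

Coriolis parameter at 77°S:
f = 2Ω sin φ = 2 × 7.29×10⁻⁵ × sin 77° = 1.42×10⁻⁴ s⁻¹
Height gradient: |∂Z/∂n| = 120 m / 759000 m = 1.58×10⁻⁴
On a pressure surface, geostrophic balance gives V_g = (g/f)|∂Z/∂n|:
V_g = 9.81 × 1.58×10⁻⁴ / 1.42×10⁻⁴ = 10.9 m/s
Converting: 10.9 m/s × 1.944 = 21 knots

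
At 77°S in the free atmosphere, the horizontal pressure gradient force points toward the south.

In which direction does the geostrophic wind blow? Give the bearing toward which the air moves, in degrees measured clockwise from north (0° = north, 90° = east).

090°

The pressure-gradient force points toward the south (bearing 180°).
Geostrophic balance: in the Southern Hemisphere the Coriolis force deflects motion to the left, so the geostrophic wind blows 90° to the left of the pressure-gradient force (low pressure on the right).
Rotating 180° by 90° counterclockwise gives 090° — the wind blows toward the east.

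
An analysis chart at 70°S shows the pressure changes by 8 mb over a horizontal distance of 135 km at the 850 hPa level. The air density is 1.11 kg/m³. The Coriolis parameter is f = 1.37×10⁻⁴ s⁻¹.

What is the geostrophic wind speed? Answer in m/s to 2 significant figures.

Pressure gradient: |∂P/∂n| = 800 Pa / 135000 m = 5.93×10⁻³ Pa/m
Geostrophic balance (pressure-gradient force = Coriolis force):
V_g = (1/(fρ)) |∂P/∂n| = 5.93×10⁻³ / (1.37×10⁻⁴ × 1.11) = 39.0 m/s

39 m/s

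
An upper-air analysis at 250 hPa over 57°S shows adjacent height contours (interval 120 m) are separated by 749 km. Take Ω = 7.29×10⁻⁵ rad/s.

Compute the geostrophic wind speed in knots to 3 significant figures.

25.0 knots

Coriolis parameter at 57°S:
f = 2Ω sin φ = 2 × 7.29×10⁻⁵ × sin 57° = 1.22×10⁻⁴ s⁻¹
Height gradient: |∂Z/∂n| = 120 m / 749000 m = 1.60×10⁻⁴
On a pressure surface, geostrophic balance gives V_g = (g/f)|∂Z/∂n|:
V_g = 9.81 × 1.60×10⁻⁴ / 1.22×10⁻⁴ = 12.9 m/s
Converting: 12.9 m/s × 1.944 = 25.0 knots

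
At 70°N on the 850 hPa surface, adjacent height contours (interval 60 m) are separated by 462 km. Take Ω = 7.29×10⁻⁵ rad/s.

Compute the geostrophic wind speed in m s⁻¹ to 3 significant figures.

9.30 m s⁻¹

Coriolis parameter at 70°N:
f = 2Ω sin φ = 2 × 7.29×10⁻⁵ × sin 70° = 1.37×10⁻⁴ s⁻¹
Height gradient: |∂Z/∂n| = 60 m / 462000 m = 1.30×10⁻⁴
On a pressure surface, geostrophic balance gives V_g = (g/f)|∂Z/∂n|:
V_g = 9.81 × 1.30×10⁻⁴ / 1.37×10⁻⁴ = 9.30 m/s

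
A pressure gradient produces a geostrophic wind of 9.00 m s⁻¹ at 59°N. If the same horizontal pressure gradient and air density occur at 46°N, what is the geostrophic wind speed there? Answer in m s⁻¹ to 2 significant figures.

With the same pressure gradient and density, V_g ∝ 1/f ∝ 1/sin φ.
V₂ = V₁ · sin φ₁ / sin φ₂ = 9.00 × sin 59° / sin 46°
V₂ = 9.00 × 0.8572/0.7193 = 11 m s⁻¹

11 m s⁻¹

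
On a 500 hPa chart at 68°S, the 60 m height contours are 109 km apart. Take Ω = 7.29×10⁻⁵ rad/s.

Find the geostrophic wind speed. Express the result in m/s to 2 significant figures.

40 m/s

Coriolis parameter at 68°S:
f = 2Ω sin φ = 2 × 7.29×10⁻⁵ × sin 68° = 1.35×10⁻⁴ s⁻¹
Height gradient: |∂Z/∂n| = 60 m / 109000 m = 5.50×10⁻⁴
On a pressure surface, geostrophic balance gives V_g = (g/f)|∂Z/∂n|:
V_g = 9.81 × 5.50×10⁻⁴ / 1.35×10⁻⁴ = 39.9 m/s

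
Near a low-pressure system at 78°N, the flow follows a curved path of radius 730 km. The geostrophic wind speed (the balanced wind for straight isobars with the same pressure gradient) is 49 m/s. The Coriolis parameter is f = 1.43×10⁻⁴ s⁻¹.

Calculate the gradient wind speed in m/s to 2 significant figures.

36 m/s

Around a low, centrifugal force acts outward with Coriolis, so pressure-gradient force balances both:
(1/ρ)|∂P/∂n| = fV + V²/R  →  V² + fR·V − fR·V_g = 0
With fR = 1.43×10⁻⁴ × 730×10³ m = 104 m/s:
V = [−fR + √((fR)² + 4 fR V_g)]/2 = [−104 + √(104² + 4×104×49)]/2 = 36.3 m/s
Subgeostrophic (V < V_g = 49 m/s), as expected around a low.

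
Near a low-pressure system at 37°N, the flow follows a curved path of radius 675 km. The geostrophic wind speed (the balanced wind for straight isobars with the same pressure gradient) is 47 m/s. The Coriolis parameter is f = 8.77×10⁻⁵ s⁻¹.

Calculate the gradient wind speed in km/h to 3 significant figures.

Around a low, centrifugal force acts outward with Coriolis, so pressure-gradient force balances both:
(1/ρ)|∂P/∂n| = fV + V²/R  →  V² + fR·V − fR·V_g = 0
With fR = 8.77×10⁻⁵ × 675×10³ m = 59.2 m/s:
V = [−fR + √((fR)² + 4 fR V_g)]/2 = [−59.2 + √(59.2² + 4×59.2×47)]/2 = 30.9 m/s
Subgeostrophic (V < V_g = 47 m/s), as expected around a low.
Converting: 30.9 m/s × 3.6 = 111 km/h

111 km/h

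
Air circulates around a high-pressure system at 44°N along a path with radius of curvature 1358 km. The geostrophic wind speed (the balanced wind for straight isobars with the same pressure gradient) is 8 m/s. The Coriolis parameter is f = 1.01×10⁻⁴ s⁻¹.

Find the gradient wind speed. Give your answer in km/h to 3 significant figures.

Around a high, pressure-gradient force acts outward with centrifugal, so Coriolis balances both:
fV = (1/ρ)|∂P/∂n| + V²/R  →  V² − fR·V + fR·V_g = 0
With fR = 1.01×10⁻⁴ × 1358×10³ m = 137 m/s:
V = [fR − √((fR)² − 4 fR V_g)]/2 = [137 − √(137² − 4×137×8)]/2 = 8.53 m/s
Supergeostrophic (V > V_g = 8 m/s), as expected around a high.
Converting: 8.53 m/s × 3.6 = 30.7 km/h

30.7 km/h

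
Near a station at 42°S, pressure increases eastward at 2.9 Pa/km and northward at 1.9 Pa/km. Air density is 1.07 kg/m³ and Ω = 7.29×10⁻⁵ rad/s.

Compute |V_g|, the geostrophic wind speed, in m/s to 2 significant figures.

33 m/s

Coriolis parameter at 42°S:
f = 2Ω sin φ = 2 × 7.29×10⁻⁵ × sin 42° = 9.76×10⁻⁵ s⁻¹
In the Southern Hemisphere f is negative: f = −9.76×10⁻⁵ s⁻¹.
Component geostrophic relations (x east, y north):
u_g = −(1/(fρ)) ∂P/∂y,  v_g = (1/(fρ)) ∂P/∂x
u_g = −(1.9×10⁻³)/(−9.76×10⁻⁵ × 1.07) = 18.2 m/s;  v_g = (2.9×10⁻³)/(−9.76×10⁻⁵ × 1.07) = −27.8 m/s
|V_g| = √(u_g² + v_g²) = 33.2 m/s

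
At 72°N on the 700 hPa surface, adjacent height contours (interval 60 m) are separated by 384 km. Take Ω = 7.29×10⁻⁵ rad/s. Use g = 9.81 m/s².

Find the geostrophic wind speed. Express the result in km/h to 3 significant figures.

Coriolis parameter at 72°N:
f = 2Ω sin φ = 2 × 7.29×10⁻⁵ × sin 72° = 1.39×10⁻⁴ s⁻¹
Height gradient: |∂Z/∂n| = 60 m / 384000 m = 1.56×10⁻⁴
On a pressure surface, geostrophic balance gives V_g = (g/f)|∂Z/∂n|:
V_g = 9.81 × 1.56×10⁻⁴ / 1.39×10⁻⁴ = 11.1 m/s
Converting: 11.1 m/s × 3.6 = 39.8 km/h

39.8 km/h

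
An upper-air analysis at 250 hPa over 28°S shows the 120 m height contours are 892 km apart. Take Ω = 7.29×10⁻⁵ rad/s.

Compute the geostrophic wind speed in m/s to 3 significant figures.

Coriolis parameter at 28°S:
f = 2Ω sin φ = 2 × 7.29×10⁻⁵ × sin 28° = 6.84×10⁻⁵ s⁻¹
Height gradient: |∂Z/∂n| = 120 m / 892000 m = 1.35×10⁻⁴
On a pressure surface, geostrophic balance gives V_g = (g/f)|∂Z/∂n|:
V_g = 9.81 × 1.35×10⁻⁴ / 6.84×10⁻⁵ = 19.3 m/s

19.3 m/s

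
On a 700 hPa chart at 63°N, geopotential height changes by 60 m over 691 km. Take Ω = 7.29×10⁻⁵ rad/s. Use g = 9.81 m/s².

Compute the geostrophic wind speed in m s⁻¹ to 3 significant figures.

6.56 m s⁻¹

Coriolis parameter at 63°N:
f = 2Ω sin φ = 2 × 7.29×10⁻⁵ × sin 63° = 1.30×10⁻⁴ s⁻¹
Height gradient: |∂Z/∂n| = 60 m / 691000 m = 8.68×10⁻⁵
On a pressure surface, geostrophic balance gives V_g = (g/f)|∂Z/∂n|:
V_g = 9.81 × 8.68×10⁻⁵ / 1.30×10⁻⁴ = 6.56 m/s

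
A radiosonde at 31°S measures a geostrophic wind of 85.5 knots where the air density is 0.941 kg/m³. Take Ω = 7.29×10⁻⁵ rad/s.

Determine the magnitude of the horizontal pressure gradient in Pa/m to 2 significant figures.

3.1×10⁻³ Pa/m

Coriolis parameter at 31°S:
f = 2Ω sin φ = 2 × 7.29×10⁻⁵ × sin 31° = 7.51×10⁻⁵ s⁻¹
Wind speed in SI: 85.5 knots = 44.0 m/s
Geostrophic balance rearranged: |∂P/∂n| = f ρ V_g
|∂P/∂n| = 7.51×10⁻⁵ × 0.941 × 44.0 = 3.11×10⁻³ Pa/m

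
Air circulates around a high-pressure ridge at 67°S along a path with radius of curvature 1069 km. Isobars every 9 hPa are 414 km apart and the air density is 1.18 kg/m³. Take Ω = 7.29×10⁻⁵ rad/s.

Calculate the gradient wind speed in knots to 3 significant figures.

Coriolis parameter at 67°S:
f = 2Ω sin φ = 2 × 7.29×10⁻⁵ × sin 67° = 1.34×10⁻⁴ s⁻¹
Pressure gradient: |∂P/∂n| = 900 Pa / 414000 m = 2.17×10⁻³ Pa/m
Geostrophic speed: V_g = |∂P/∂n|/(fρ) = 2.17×10⁻³/(1.34×10⁻⁴ × 1.18) = 13.7 m/s
Around a high, pressure-gradient force acts outward with centrifugal, so Coriolis balances both:
fV = (1/ρ)|∂P/∂n| + V²/R  →  V² − fR·V + fR·V_g = 0
With fR = 1.34×10⁻⁴ × 1069×10³ m = 143 m/s:
V = [fR − √((fR)² − 4 fR V_g)]/2 = [143 − √(143² − 4×143×13.7)]/2 = 15.4 m/s
Supergeostrophic (V > V_g = 13.7 m/s), as expected around a high.
Converting: 15.4 m/s × 1.944 = 29.9 knots

29.9 knots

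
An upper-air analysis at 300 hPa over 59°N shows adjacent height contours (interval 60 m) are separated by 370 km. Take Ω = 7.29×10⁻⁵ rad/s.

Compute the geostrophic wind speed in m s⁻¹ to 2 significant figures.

Coriolis parameter at 59°N:
f = 2Ω sin φ = 2 × 7.29×10⁻⁵ × sin 59° = 1.25×10⁻⁴ s⁻¹
Height gradient: |∂Z/∂n| = 60 m / 370000 m = 1.62×10⁻⁴
On a pressure surface, geostrophic balance gives V_g = (g/f)|∂Z/∂n|:
V_g = 9.81 × 1.62×10⁻⁴ / 1.25×10⁻⁴ = 12.7 m/s

13 m s⁻¹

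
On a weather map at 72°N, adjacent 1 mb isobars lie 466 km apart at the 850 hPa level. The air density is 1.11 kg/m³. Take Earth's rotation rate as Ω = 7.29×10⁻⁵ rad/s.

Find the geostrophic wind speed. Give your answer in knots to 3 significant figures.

2.71 knots

Coriolis parameter at 72°N:
f = 2Ω sin φ = 2 × 7.29×10⁻⁵ × sin 72° = 1.39×10⁻⁴ s⁻¹
Pressure gradient: |∂P/∂n| = 100 Pa / 466000 m = 2.15×10⁻⁴ Pa/m
Geostrophic balance (pressure-gradient force = Coriolis force):
V_g = (1/(fρ)) |∂P/∂n| = 2.15×10⁻⁴ / (1.39×10⁻⁴ × 1.11) = 1.39 m/s
Converting: 1.39 m/s × 1.944 = 2.71 knots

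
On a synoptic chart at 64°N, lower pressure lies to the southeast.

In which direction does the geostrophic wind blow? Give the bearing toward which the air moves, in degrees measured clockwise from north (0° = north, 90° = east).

The pressure-gradient force points toward the southeast (bearing 135°).
Geostrophic balance: in the Northern Hemisphere the Coriolis force deflects motion to the right, so the geostrophic wind blows 90° to the right of the pressure-gradient force (low pressure on the left).
Rotating 135° by 90° clockwise gives 225° — the wind blows toward the southwest.

225°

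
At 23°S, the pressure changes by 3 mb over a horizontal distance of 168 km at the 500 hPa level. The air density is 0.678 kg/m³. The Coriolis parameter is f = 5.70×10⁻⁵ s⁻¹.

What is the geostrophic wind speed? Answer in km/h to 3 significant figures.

166 km/h

Pressure gradient: |∂P/∂n| = 300 Pa / 168000 m = 1.79×10⁻³ Pa/m
Geostrophic balance (pressure-gradient force = Coriolis force):
V_g = (1/(fρ)) |∂P/∂n| = 1.79×10⁻³ / (5.70×10⁻⁵ × 0.678) = 46.2 m/s
Converting: 46.2 m/s × 3.6 = 166 km/h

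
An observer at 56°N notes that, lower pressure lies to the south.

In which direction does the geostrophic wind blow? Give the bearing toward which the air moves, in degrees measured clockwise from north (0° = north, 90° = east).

The pressure-gradient force points toward the south (bearing 180°).
Geostrophic balance: in the Northern Hemisphere the Coriolis force deflects motion to the right, so the geostrophic wind blows 90° to the right of the pressure-gradient force (low pressure on the left).
Rotating 180° by 90° clockwise gives 270° — the wind blows toward the west.

270°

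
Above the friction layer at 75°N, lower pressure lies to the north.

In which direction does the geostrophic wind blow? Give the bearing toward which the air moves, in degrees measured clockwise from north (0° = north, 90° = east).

090°

The pressure-gradient force points toward the north (bearing 000°).
Geostrophic balance: in the Northern Hemisphere the Coriolis force deflects motion to the right, so the geostrophic wind blows 90° to the right of the pressure-gradient force (low pressure on the left).
Rotating 000° by 90° clockwise gives 090° — the wind blows toward the east.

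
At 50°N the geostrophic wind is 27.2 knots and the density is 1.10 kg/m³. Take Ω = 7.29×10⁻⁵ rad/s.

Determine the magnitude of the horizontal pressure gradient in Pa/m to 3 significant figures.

1.72×10⁻³ Pa/m

Coriolis parameter at 50°N:
f = 2Ω sin φ = 2 × 7.29×10⁻⁵ × sin 50° = 1.12×10⁻⁴ s⁻¹
Wind speed in SI: 27.2 knots = 14.0 m/s
Geostrophic balance rearranged: |∂P/∂n| = f ρ V_g
|∂P/∂n| = 1.12×10⁻⁴ × 1.10 × 14.0 = 1.72×10⁻³ Pa/m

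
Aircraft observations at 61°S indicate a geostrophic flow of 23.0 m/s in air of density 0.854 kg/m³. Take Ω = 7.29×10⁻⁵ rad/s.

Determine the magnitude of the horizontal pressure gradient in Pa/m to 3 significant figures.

2.50×10⁻³ Pa/m

Coriolis parameter at 61°S:
f = 2Ω sin φ = 2 × 7.29×10⁻⁵ × sin 61° = 1.28×10⁻⁴ s⁻¹
Geostrophic balance rearranged: |∂P/∂n| = f ρ V_g
|∂P/∂n| = 1.28×10⁻⁴ × 0.854 × 23.0 = 2.50×10⁻³ Pa/m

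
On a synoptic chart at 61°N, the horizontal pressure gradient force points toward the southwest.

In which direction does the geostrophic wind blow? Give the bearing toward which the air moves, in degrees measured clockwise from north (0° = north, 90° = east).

315°

The pressure-gradient force points toward the southwest (bearing 225°).
Geostrophic balance: in the Northern Hemisphere the Coriolis force deflects motion to the right, so the geostrophic wind blows 90° to the right of the pressure-gradient force (low pressure on the left).
Rotating 225° by 90° clockwise gives 315° — the wind blows toward the northwest.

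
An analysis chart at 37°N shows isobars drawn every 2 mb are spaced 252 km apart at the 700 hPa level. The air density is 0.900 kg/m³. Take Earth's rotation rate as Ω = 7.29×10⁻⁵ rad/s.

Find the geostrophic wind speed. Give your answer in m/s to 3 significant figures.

Coriolis parameter at 37°N:
f = 2Ω sin φ = 2 × 7.29×10⁻⁵ × sin 37° = 8.77×10⁻⁵ s⁻¹
Pressure gradient: |∂P/∂n| = 200 Pa / 252000 m = 7.94×10⁻⁴ Pa/m
Geostrophic balance (pressure-gradient force = Coriolis force):
V_g = (1/(fρ)) |∂P/∂n| = 7.94×10⁻⁴ / (8.77×10⁻⁵ × 0.900) = 10.1 m/s

10.1 m/s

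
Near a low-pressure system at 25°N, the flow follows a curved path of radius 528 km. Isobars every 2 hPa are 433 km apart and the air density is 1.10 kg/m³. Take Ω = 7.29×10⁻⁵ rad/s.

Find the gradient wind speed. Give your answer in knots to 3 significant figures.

Coriolis parameter at 25°N:
f = 2Ω sin φ = 2 × 7.29×10⁻⁵ × sin 25° = 6.16×10⁻⁵ s⁻¹
Pressure gradient: |∂P/∂n| = 200 Pa / 433000 m = 4.62×10⁻⁴ Pa/m
Geostrophic speed: V_g = |∂P/∂n|/(fρ) = 4.62×10⁻⁴/(6.16×10⁻⁵ × 1.10) = 6.81 m/s
Around a low, centrifugal force acts outward with Coriolis, so pressure-gradient force balances both:
(1/ρ)|∂P/∂n| = fV + V²/R  →  V² + fR·V − fR·V_g = 0
With fR = 6.16×10⁻⁵ × 528×10³ m = 32.5 m/s:
V = [−fR + √((fR)² + 4 fR V_g)]/2 = [−32.5 + √(32.5² + 4×32.5×6.81)]/2 = 5.79 m/s
Subgeostrophic (V < V_g = 6.81 m/s), as expected around a low.
Converting: 5.79 m/s × 1.944 = 11.2 knots

11.2 knots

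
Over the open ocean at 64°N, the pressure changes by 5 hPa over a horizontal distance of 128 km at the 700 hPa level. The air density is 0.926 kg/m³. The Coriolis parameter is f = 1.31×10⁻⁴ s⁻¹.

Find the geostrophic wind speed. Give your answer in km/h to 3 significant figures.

116 km/h

Pressure gradient: |∂P/∂n| = 500 Pa / 128000 m = 3.91×10⁻³ Pa/m
Geostrophic balance (pressure-gradient force = Coriolis force):
V_g = (1/(fρ)) |∂P/∂n| = 3.91×10⁻³ / (1.31×10⁻⁴ × 0.926) = 32.2 m/s
Converting: 32.2 m/s × 3.6 = 116 km/h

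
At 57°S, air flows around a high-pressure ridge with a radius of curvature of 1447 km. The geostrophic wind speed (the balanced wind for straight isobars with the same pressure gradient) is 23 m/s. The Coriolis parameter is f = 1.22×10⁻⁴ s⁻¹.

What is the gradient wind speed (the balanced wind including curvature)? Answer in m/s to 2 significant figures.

Around a high, pressure-gradient force acts outward with centrifugal, so Coriolis balances both:
fV = (1/ρ)|∂P/∂n| + V²/R  →  V² − fR·V + fR·V_g = 0
With fR = 1.22×10⁻⁴ × 1447×10³ m = 177 m/s:
V = [fR − √((fR)² − 4 fR V_g)]/2 = [177 − √(177² − 4×177×23)]/2 = 27.2 m/s
Supergeostrophic (V > V_g = 23 m/s), as expected around a high.

27 m/s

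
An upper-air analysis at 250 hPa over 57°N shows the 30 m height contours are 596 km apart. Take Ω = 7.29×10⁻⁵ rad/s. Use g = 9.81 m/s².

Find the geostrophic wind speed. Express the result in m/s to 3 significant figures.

Coriolis parameter at 57°N:
f = 2Ω sin φ = 2 × 7.29×10⁻⁵ × sin 57° = 1.22×10⁻⁴ s⁻¹
Height gradient: |∂Z/∂n| = 30 m / 596000 m = 5.03×10⁻⁵
On a pressure surface, geostrophic balance gives V_g = (g/f)|∂Z/∂n|:
V_g = 9.81 × 5.03×10⁻⁵ / 1.22×10⁻⁴ = 4.04 m/s

4.04 m/s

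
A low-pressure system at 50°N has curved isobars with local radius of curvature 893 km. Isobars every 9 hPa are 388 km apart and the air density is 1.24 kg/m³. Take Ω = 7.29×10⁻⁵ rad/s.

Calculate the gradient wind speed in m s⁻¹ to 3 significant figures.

14.6 m s⁻¹

Coriolis parameter at 50°N:
f = 2Ω sin φ = 2 × 7.29×10⁻⁵ × sin 50° = 1.12×10⁻⁴ s⁻¹
Pressure gradient: |∂P/∂n| = 900 Pa / 388000 m = 2.32×10⁻³ Pa/m
Geostrophic speed: V_g = |∂P/∂n|/(fρ) = 2.32×10⁻³/(1.12×10⁻⁴ × 1.24) = 16.7 m/s
Around a low, centrifugal force acts outward with Coriolis, so pressure-gradient force balances both:
(1/ρ)|∂P/∂n| = fV + V²/R  →  V² + fR·V − fR·V_g = 0
With fR = 1.12×10⁻⁴ × 893×10³ m = 99.7 m/s:
V = [−fR + √((fR)² + 4 fR V_g)]/2 = [−99.7 + √(99.7² + 4×99.7×16.7)]/2 = 14.6 m/s
Subgeostrophic (V < V_g = 16.7 m/s), as expected around a low.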